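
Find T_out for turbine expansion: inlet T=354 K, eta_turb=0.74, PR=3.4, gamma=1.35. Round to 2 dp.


T_out = T_in * (1 - eta * (1 - PR^(-(gamma-1)/gamma)))
Exponent = -(1.35-1)/1.35 = -0.25925926
PR^exp = 3.4^(-0.25925926) = 0.72813041
Factor = 1 - 0.74*(1 - 0.72813041) = 0.79881650
T_out = 354 * 0.79881650 = 282.78 K


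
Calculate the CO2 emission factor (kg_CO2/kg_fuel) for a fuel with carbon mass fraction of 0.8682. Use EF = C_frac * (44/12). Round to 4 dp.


EF = C_frac * (M_CO2 / M_C)
EF = 0.8682 * (44/12)
EF = 0.8682 * 3.666667 = 3.1834 kg_CO2/kg_fuel


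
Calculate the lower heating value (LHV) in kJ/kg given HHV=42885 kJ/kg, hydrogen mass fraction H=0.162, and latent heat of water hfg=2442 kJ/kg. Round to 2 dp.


LHV = HHV - hfg * 9 * H
Water correction = 2442 * 9 * 0.162 = 3560.436 kJ/kg
LHV = 42885 - 3560.436 = 39324.56 kJ/kg


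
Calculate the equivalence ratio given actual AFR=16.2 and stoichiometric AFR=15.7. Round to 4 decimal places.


phi = AFR_stoich / AFR_actual
phi = 15.7 / 16.2 = 0.9691


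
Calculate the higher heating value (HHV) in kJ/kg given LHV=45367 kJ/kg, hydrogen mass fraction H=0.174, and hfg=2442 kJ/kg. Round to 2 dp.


HHV = LHV + hfg * 9 * H
Water addition = 2442 * 9 * 0.174 = 3824.172 kJ/kg
HHV = 45367 + 3824.172 = 49191.17 kJ/kg


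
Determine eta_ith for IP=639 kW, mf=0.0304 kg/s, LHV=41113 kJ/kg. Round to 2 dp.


eta_ith = (IP / (mf * LHV)) * 100
Denominator = 0.0304 * 41113 = 1249.8352 kW
eta_ith = (639 / 1249.8352) * 100 = 51.13%


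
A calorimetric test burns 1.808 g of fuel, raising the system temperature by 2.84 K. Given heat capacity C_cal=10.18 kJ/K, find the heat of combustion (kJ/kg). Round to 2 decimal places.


Hc = C_cal * delta_T / m_fuel
Q_released = 10.18 * 2.84 = 28.9112 kJ
m_fuel = 1.808 g = 1.808/1000 kg = 0.001808 kg
Hc = 28.9112 / 0.001808 = 15990.71 kJ/kg


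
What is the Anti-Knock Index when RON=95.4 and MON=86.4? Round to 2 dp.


AKI = (RON + MON) / 2
AKI = (95.4 + 86.4) / 2
AKI = 181.8 / 2 = 90.90


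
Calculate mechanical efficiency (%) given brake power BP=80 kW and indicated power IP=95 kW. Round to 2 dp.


eta_mech = (BP / IP) * 100
Ratio = 80 / 95 = 0.8421
eta_mech = 0.8421 * 100 = 84.21%


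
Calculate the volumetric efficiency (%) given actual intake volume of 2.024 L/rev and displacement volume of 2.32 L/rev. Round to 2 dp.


eta_v = (V_actual / V_disp) * 100
Ratio = 2.024 / 2.32 = 0.8724
eta_v = 0.8724 * 100 = 87.24%


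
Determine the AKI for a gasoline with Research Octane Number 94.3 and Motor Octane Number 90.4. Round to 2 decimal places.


AKI = (RON + MON) / 2
AKI = (94.3 + 90.4) / 2
AKI = 184.7 / 2 = 92.35


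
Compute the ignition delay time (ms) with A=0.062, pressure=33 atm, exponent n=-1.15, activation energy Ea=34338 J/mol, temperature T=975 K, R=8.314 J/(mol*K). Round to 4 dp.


tau = A * P^n * exp(Ea/(R*T))
P^n = 33^(-1.15) = 0.01793531
Ea/(R*T) = 34338/(8.314*975) = 4.236043
exp(Ea/(R*T)) = 69.133748
tau = 0.062 * 0.01793531 * 69.133748 = 0.0769 ms


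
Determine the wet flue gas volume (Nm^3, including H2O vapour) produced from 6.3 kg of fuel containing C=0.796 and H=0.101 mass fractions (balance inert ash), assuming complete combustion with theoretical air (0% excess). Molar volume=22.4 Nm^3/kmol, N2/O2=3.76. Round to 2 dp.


Per kg fuel: CO2 = (C/12 kmol)*22.4 = (0.796/12)*22.4 = 1.48587 Nm^3
Per kg fuel: H2O = (H/2 kmol)*22.4 = (0.101/2)*22.4 = 1.13120 Nm^3
O2 needed per kg fuel = C/12 + H/4 = 0.796/12 + 0.101/4 = 0.09158333 kmol
Per kg fuel: N2 = O2*3.76*22.4 = 0.09158333*3.76*22.4 = 7.71351 Nm^3
Total per kg = 1.48587 + 1.13120 + 7.71351 = 10.33058 Nm^3
Total = 10.33058 * 6.3 = 65.08 Nm^3


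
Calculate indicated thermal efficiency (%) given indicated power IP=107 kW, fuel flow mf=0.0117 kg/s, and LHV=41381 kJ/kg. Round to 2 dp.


eta_ith = (IP / (mf * LHV)) * 100
Denominator = 0.0117 * 41381 = 484.1577 kW
eta_ith = (107 / 484.1577) * 100 = 22.10%


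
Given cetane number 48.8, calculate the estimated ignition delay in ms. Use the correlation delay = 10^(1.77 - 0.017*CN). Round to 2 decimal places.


delay = 10^(1.77 - 0.017*CN)
Exponent = 1.77 - 0.017*48.8 = 0.9404
delay = 10^0.9404 = 8.72 ms


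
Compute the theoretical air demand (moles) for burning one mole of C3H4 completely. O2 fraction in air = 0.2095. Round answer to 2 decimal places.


Balanced combustion: C3H4 + 4 O2 -> 3 CO2 + 2 H2O
O2 needed = C + H/4 = 3 + 4/4 = 4.00 moles
Air moles = O2 / 0.2095 = 4.00 / 0.2095 = 19.09 moles air


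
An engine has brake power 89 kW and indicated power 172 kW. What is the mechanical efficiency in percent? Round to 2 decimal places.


eta_mech = (BP / IP) * 100
Ratio = 89 / 172 = 0.5174
eta_mech = 0.5174 * 100 = 51.74%


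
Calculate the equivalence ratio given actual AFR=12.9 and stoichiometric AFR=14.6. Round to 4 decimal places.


phi = AFR_stoich / AFR_actual
phi = 14.6 / 12.9 = 1.1318


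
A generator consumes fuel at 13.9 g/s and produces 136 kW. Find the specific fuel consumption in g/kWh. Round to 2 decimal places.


SFC = (mf / BP) * 3600
Rate = 13.9 / 136 = 0.102206 g/(s*kW)
SFC = 0.102206 * 3600 = 367.94 g/kWh


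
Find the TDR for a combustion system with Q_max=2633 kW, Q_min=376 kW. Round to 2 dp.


TDR = Q_max / Q_min
TDR = 2633 / 376 = 7.00


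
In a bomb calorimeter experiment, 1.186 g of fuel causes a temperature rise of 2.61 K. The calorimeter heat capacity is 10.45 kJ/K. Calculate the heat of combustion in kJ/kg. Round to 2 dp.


Hc = C_cal * delta_T / m_fuel
Q_released = 10.45 * 2.61 = 27.2745 kJ
m_fuel = 1.186 g = 1.186/1000 kg = 0.001186 kg
Hc = 27.2745 / 0.001186 = 22997.05 kJ/kg


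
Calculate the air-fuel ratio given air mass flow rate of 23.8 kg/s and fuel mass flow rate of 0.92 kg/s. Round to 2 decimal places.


AFR = m_air / m_fuel
AFR = 23.8 / 0.92 = 25.87


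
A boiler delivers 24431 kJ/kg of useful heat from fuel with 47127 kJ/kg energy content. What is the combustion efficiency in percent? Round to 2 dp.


Efficiency = (Q_useful / Q_fuel) * 100
Efficiency = (24431 / 47127) * 100
Efficiency = 0.5184 * 100 = 51.84%


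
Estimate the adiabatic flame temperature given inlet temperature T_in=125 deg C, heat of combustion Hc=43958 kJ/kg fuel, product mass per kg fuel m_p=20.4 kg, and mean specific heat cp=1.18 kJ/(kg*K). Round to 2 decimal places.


T_ad = T_in + Hc / (m_p * cp)
Denominator = 20.4 * 1.18 = 24.0720
Temperature rise = 43958 / 24.0720 = 1826.11 K
T_ad = 125 + 1826.11 = 1951.11 deg C


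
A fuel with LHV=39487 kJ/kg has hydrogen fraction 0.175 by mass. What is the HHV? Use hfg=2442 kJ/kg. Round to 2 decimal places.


HHV = LHV + hfg * 9 * H
Water addition = 2442 * 9 * 0.175 = 3846.150 kJ/kg
HHV = 39487 + 3846.150 = 43333.15 kJ/kg


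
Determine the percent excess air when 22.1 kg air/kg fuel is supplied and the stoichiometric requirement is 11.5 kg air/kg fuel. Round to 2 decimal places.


Excess air = actual - stoichiometric = 22.1 - 11.5 = 10.60 kg/kg fuel
Excess air % = (excess / stoich) * 100 = (10.60 / 11.5) * 100 = 92.17%


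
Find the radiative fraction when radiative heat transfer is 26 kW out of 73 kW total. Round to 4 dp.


f_rad = Q_rad / Q_total
f_rad = 26 / 73 = 0.3562


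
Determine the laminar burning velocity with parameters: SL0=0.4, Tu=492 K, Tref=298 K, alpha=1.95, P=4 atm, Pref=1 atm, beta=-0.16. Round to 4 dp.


SL = SL0 * (Tu/Tref)^alpha * (P/Pref)^beta
T ratio = 492/298 = 1.65100671
(T ratio)^alpha = 1.65100671^1.95 = 2.658338
(P/Pref)^beta = 4^(-0.16) = 0.801070
SL = 0.4 * 2.658338 * 0.801070 = 0.8518 m/s


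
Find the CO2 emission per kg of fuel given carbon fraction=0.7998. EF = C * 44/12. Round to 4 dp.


EF = C_frac * (M_CO2 / M_C)
EF = 0.7998 * (44/12)
EF = 0.7998 * 3.666667 = 2.9326 kg_CO2/kg_fuel


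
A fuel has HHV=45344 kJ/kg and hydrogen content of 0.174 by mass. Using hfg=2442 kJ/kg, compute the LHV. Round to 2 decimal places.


LHV = HHV - hfg * 9 * H
Water correction = 2442 * 9 * 0.174 = 3824.172 kJ/kg
LHV = 45344 - 3824.172 = 41519.83 kJ/kg


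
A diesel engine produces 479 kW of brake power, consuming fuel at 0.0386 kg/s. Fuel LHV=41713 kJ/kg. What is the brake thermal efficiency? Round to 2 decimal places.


eta_BTE = (BP / (mf * LHV)) * 100
Denominator = 0.0386 * 41713 = 1610.1218 kW
eta_BTE = (479 / 1610.1218) * 100 = 29.75%


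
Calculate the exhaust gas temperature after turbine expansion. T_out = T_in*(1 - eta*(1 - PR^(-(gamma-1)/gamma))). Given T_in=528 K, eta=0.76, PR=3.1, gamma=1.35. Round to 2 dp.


T_out = T_in * (1 - eta * (1 - PR^(-(gamma-1)/gamma)))
Exponent = -(1.35-1)/1.35 = -0.25925926
PR^exp = 3.1^(-0.25925926) = 0.74577862
Factor = 1 - 0.76*(1 - 0.74577862) = 0.80679175
T_out = 528 * 0.80679175 = 425.99 K


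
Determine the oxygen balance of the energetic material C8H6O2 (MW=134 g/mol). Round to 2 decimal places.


OB = -1600 * (2C + H/2 - O) / MW
Inner = 2*8 + 6/2 - 2 = 17.00
OB = -1600 * 17.00 / 134 = -202.99%


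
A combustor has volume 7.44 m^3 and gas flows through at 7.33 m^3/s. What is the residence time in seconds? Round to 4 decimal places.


tau = V / Q_flow
tau = 7.44 / 7.33 = 1.0150 s


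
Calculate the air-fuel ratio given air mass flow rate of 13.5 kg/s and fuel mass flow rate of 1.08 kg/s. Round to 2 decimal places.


AFR = m_air / m_fuel
AFR = 13.5 / 1.08 = 12.50


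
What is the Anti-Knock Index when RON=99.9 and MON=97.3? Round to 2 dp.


AKI = (RON + MON) / 2
AKI = (99.9 + 97.3) / 2
AKI = 197.2 / 2 = 98.60


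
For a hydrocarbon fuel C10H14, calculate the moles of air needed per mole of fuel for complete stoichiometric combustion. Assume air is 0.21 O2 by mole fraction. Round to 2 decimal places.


Balanced combustion: C10H14 + 13.5 O2 -> 10 CO2 + 7 H2O
O2 needed = C + H/4 = 10 + 14/4 = 13.50 moles
Air moles = O2 / 0.21 = 13.50 / 0.21 = 64.29 moles air


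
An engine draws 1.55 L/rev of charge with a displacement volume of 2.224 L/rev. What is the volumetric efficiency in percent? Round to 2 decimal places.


eta_v = (V_actual / V_disp) * 100
Ratio = 1.55 / 2.224 = 0.6969
eta_v = 0.6969 * 100 = 69.69%


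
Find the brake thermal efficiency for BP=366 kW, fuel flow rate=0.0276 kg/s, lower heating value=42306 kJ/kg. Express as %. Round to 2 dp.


eta_BTE = (BP / (mf * LHV)) * 100
Denominator = 0.0276 * 42306 = 1167.6456 kW
eta_BTE = (366 / 1167.6456) * 100 = 31.35%


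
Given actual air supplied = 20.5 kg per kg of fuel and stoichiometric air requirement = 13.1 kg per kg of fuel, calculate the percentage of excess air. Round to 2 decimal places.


Excess air = actual - stoichiometric = 20.5 - 13.1 = 7.40 kg/kg fuel
Excess air % = (excess / stoich) * 100 = (7.40 / 13.1) * 100 = 56.49%


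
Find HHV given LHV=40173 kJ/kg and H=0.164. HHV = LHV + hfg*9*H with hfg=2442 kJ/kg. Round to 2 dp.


HHV = LHV + hfg * 9 * H
Water addition = 2442 * 9 * 0.164 = 3604.392 kJ/kg
HHV = 40173 + 3604.392 = 43777.39 kJ/kg


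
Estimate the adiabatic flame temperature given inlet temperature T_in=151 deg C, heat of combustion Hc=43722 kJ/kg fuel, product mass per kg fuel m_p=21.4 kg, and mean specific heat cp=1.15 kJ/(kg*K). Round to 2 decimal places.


T_ad = T_in + Hc / (m_p * cp)
Denominator = 21.4 * 1.15 = 24.6100
Temperature rise = 43722 / 24.6100 = 1776.59 K
T_ad = 151 + 1776.59 = 1927.59 deg C


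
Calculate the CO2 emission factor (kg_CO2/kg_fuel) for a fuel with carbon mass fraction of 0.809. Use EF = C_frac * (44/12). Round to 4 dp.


EF = C_frac * (M_CO2 / M_C)
EF = 0.809 * (44/12)
EF = 0.809 * 3.666667 = 2.9663 kg_CO2/kg_fuel


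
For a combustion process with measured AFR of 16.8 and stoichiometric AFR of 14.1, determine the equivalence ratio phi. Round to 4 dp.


phi = AFR_stoich / AFR_actual
phi = 14.1 / 16.8 = 0.8393


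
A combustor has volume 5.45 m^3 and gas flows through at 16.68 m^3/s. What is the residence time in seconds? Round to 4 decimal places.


tau = V / Q_flow
tau = 5.45 / 16.68 = 0.3267 s


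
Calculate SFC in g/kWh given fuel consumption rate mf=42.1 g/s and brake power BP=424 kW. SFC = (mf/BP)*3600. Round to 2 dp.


SFC = (mf / BP) * 3600
Rate = 42.1 / 424 = 0.099292 g/(s*kW)
SFC = 0.099292 * 3600 = 357.45 g/kWh


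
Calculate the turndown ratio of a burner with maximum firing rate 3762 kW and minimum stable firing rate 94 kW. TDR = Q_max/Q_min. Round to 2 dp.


TDR = Q_max / Q_min
TDR = 3762 / 94 = 40.02


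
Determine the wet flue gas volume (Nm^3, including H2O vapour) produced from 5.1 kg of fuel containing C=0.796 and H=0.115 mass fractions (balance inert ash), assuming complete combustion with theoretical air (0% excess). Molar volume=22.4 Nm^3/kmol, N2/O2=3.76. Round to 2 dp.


Per kg fuel: CO2 = (C/12 kmol)*22.4 = (0.796/12)*22.4 = 1.48587 Nm^3
Per kg fuel: H2O = (H/2 kmol)*22.4 = (0.115/2)*22.4 = 1.28800 Nm^3
O2 needed per kg fuel = C/12 + H/4 = 0.796/12 + 0.115/4 = 0.09508333 kmol
Per kg fuel: N2 = O2*3.76*22.4 = 0.09508333*3.76*22.4 = 8.00830 Nm^3
Total per kg = 1.48587 + 1.28800 + 8.00830 = 10.78217 Nm^3
Total = 10.78217 * 5.1 = 54.99 Nm^3


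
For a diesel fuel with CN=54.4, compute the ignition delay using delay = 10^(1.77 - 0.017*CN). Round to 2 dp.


delay = 10^(1.77 - 0.017*CN)
Exponent = 1.77 - 0.017*54.4 = 0.8452
delay = 10^0.8452 = 7.00 ms


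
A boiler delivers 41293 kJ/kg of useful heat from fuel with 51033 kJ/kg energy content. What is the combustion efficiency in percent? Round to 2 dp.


Efficiency = (Q_useful / Q_fuel) * 100
Efficiency = (41293 / 51033) * 100
Efficiency = 0.8091 * 100 = 80.91%


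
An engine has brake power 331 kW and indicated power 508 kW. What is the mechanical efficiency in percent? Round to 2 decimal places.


eta_mech = (BP / IP) * 100
Ratio = 331 / 508 = 0.6516
eta_mech = 0.6516 * 100 = 65.16%


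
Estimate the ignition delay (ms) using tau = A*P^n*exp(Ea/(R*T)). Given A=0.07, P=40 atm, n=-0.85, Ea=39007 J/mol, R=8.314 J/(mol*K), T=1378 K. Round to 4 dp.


tau = A * P^n * exp(Ea/(R*T))
P^n = 40^(-0.85) = 0.04347594
Ea/(R*T) = 39007/(8.314*1378) = 3.404735
exp(Ea/(R*T)) = 30.106316
tau = 0.07 * 0.04347594 * 30.106316 = 0.0916 ms


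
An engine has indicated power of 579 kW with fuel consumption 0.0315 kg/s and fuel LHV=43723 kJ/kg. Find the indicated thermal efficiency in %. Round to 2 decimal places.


eta_ith = (IP / (mf * LHV)) * 100
Denominator = 0.0315 * 43723 = 1377.2745 kW
eta_ith = (579 / 1377.2745) * 100 = 42.04%


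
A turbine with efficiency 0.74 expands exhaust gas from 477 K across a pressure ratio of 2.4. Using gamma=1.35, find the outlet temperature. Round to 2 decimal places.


T_out = T_in * (1 - eta * (1 - PR^(-(gamma-1)/gamma)))
Exponent = -(1.35-1)/1.35 = -0.25925926
PR^exp = 2.4^(-0.25925926) = 0.79694200
Factor = 1 - 0.74*(1 - 0.79694200) = 0.84973708
T_out = 477 * 0.84973708 = 405.32 K


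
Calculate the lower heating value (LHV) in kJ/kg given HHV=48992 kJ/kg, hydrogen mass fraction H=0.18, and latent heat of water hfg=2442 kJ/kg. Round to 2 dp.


LHV = HHV - hfg * 9 * H
Water correction = 2442 * 9 * 0.18 = 3956.040 kJ/kg
LHV = 48992 - 3956.040 = 45035.96 kJ/kg


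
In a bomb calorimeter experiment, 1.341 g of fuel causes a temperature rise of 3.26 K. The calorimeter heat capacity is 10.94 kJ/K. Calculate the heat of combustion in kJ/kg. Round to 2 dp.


Hc = C_cal * delta_T / m_fuel
Q_released = 10.94 * 3.26 = 35.6644 kJ
m_fuel = 1.341 g = 1.341/1000 kg = 0.001341 kg
Hc = 35.6644 / 0.001341 = 26595.38 kJ/kg


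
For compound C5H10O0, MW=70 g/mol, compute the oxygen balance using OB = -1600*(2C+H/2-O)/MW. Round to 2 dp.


OB = -1600 * (2C + H/2 - O) / MW
Inner = 2*5 + 10/2 - 0 = 15.00
OB = -1600 * 15.00 / 70 = -342.86%


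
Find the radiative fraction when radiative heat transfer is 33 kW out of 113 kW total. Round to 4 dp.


f_rad = Q_rad / Q_total
f_rad = 33 / 113 = 0.2920


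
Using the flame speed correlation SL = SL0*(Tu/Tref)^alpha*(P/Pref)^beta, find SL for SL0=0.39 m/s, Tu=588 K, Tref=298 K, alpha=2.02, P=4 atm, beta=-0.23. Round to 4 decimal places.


SL = SL0 * (Tu/Tref)^alpha * (P/Pref)^beta
T ratio = 588/298 = 1.97315436
(T ratio)^alpha = 1.97315436^2.02 = 3.946620
(P/Pref)^beta = 4^(-0.23) = 0.726986
SL = 0.39 * 3.946620 * 0.726986 = 1.1190 m/s


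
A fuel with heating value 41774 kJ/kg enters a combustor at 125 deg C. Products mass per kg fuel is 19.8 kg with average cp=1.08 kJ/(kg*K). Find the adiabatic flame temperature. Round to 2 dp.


T_ad = T_in + Hc / (m_p * cp)
Denominator = 19.8 * 1.08 = 21.3840
Temperature rise = 41774 / 21.3840 = 1953.52 K
T_ad = 125 + 1953.52 = 2078.52 deg C


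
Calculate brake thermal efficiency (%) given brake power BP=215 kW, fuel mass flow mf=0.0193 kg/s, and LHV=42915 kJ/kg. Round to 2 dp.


eta_BTE = (BP / (mf * LHV)) * 100
Denominator = 0.0193 * 42915 = 828.2595 kW
eta_BTE = (215 / 828.2595) * 100 = 25.96%


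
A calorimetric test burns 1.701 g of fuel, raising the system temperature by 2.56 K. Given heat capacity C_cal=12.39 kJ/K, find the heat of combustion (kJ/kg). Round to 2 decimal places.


Hc = C_cal * delta_T / m_fuel
Q_released = 12.39 * 2.56 = 31.7184 kJ
m_fuel = 1.701 g = 1.701/1000 kg = 0.001701 kg
Hc = 31.7184 / 0.001701 = 18646.91 kJ/kg


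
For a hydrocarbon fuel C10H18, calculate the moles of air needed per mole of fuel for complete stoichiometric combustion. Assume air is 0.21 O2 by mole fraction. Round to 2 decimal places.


Balanced combustion: C10H18 + 14.5 O2 -> 10 CO2 + 9 H2O
O2 needed = C + H/4 = 10 + 18/4 = 14.50 moles
Air moles = O2 / 0.21 = 14.50 / 0.21 = 69.05 moles air


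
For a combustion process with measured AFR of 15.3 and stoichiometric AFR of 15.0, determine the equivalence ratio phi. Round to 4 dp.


phi = AFR_stoich / AFR_actual
phi = 15.0 / 15.3 = 0.9804


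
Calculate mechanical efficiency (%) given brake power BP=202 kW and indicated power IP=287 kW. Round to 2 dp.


eta_mech = (BP / IP) * 100
Ratio = 202 / 287 = 0.7038
eta_mech = 0.7038 * 100 = 70.38%


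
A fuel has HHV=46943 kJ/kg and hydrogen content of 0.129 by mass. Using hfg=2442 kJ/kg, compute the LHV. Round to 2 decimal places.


LHV = HHV - hfg * 9 * H
Water correction = 2442 * 9 * 0.129 = 2835.162 kJ/kg
LHV = 46943 - 2835.162 = 44107.84 kJ/kg


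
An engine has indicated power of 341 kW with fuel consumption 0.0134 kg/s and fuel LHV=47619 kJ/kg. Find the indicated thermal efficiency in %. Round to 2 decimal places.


eta_ith = (IP / (mf * LHV)) * 100
Denominator = 0.0134 * 47619 = 638.0946 kW
eta_ith = (341 / 638.0946) * 100 = 53.44%


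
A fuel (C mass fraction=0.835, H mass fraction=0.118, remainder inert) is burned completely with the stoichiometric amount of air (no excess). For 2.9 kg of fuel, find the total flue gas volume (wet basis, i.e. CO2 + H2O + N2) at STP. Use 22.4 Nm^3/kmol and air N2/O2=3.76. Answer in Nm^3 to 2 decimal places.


Per kg fuel: CO2 = (C/12 kmol)*22.4 = (0.835/12)*22.4 = 1.55867 Nm^3
Per kg fuel: H2O = (H/2 kmol)*22.4 = (0.118/2)*22.4 = 1.32160 Nm^3
O2 needed per kg fuel = C/12 + H/4 = 0.835/12 + 0.118/4 = 0.09908333 kmol
Per kg fuel: N2 = O2*3.76*22.4 = 0.09908333*3.76*22.4 = 8.34519 Nm^3
Total per kg = 1.55867 + 1.32160 + 8.34519 = 11.22546 Nm^3
Total = 11.22546 * 2.9 = 32.55 Nm^3


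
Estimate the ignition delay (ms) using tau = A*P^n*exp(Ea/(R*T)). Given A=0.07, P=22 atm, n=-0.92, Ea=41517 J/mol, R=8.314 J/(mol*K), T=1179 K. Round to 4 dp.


tau = A * P^n * exp(Ea/(R*T))
P^n = 22^(-0.92) = 0.05820645
Ea/(R*T) = 41517/(8.314*1179) = 4.235475
exp(Ea/(R*T)) = 69.094502
tau = 0.07 * 0.05820645 * 69.094502 = 0.2815 ms


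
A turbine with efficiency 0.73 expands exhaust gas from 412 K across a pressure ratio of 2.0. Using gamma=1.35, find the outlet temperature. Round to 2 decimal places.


T_out = T_in * (1 - eta * (1 - PR^(-(gamma-1)/gamma)))
Exponent = -(1.35-1)/1.35 = -0.25925926
PR^exp = 2.0^(-0.25925926) = 0.83551680
Factor = 1 - 0.73*(1 - 0.83551680) = 0.87992726
T_out = 412 * 0.87992726 = 362.53 K


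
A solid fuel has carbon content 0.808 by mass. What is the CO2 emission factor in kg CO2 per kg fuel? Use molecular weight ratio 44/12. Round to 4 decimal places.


EF = C_frac * (M_CO2 / M_C)
EF = 0.808 * (44/12)
EF = 0.808 * 3.666667 = 2.9627 kg_CO2/kg_fuel


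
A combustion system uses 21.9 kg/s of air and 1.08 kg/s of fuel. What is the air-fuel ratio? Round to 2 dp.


AFR = m_air / m_fuel
AFR = 21.9 / 1.08 = 20.28


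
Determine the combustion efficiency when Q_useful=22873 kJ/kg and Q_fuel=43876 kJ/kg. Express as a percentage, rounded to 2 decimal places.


Efficiency = (Q_useful / Q_fuel) * 100
Efficiency = (22873 / 43876) * 100
Efficiency = 0.5213 * 100 = 52.13%


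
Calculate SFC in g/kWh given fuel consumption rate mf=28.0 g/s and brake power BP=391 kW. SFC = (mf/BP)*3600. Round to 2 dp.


SFC = (mf / BP) * 3600
Rate = 28.0 / 391 = 0.071611 g/(s*kW)
SFC = 0.071611 * 3600 = 257.80 g/kWh


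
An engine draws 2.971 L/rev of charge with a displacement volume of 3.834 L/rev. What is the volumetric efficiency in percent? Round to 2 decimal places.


eta_v = (V_actual / V_disp) * 100
Ratio = 2.971 / 3.834 = 0.7749
eta_v = 0.7749 * 100 = 77.49%


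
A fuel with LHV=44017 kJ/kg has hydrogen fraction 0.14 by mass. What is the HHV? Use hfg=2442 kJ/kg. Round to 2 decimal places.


HHV = LHV + hfg * 9 * H
Water addition = 2442 * 9 * 0.14 = 3076.920 kJ/kg
HHV = 44017 + 3076.920 = 47093.92 kJ/kg


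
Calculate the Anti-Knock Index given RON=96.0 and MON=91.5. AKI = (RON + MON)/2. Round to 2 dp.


AKI = (RON + MON) / 2
AKI = (96.0 + 91.5) / 2
AKI = 187.5 / 2 = 93.75


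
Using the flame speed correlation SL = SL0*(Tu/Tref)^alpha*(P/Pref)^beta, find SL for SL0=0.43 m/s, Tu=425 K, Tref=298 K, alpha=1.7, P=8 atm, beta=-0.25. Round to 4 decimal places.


SL = SL0 * (Tu/Tref)^alpha * (P/Pref)^beta
T ratio = 425/298 = 1.42617450
(T ratio)^alpha = 1.42617450^1.7 = 1.828494
(P/Pref)^beta = 8^(-0.25) = 0.594604
SL = 0.43 * 1.828494 * 0.594604 = 0.4675 m/s


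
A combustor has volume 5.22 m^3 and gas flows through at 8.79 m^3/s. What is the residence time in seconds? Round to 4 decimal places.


tau = V / Q_flow
tau = 5.22 / 8.79 = 0.5939 s


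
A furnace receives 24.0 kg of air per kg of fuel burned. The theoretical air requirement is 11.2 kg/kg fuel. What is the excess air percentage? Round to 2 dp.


Excess air = actual - stoichiometric = 24.0 - 11.2 = 12.80 kg/kg fuel
Excess air % = (excess / stoich) * 100 = (12.80 / 11.2) * 100 = 114.29%


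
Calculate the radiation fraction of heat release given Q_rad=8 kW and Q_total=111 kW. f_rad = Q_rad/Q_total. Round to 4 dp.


f_rad = Q_rad / Q_total
f_rad = 8 / 111 = 0.0721


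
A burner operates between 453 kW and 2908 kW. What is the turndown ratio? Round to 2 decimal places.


TDR = Q_max / Q_min
TDR = 2908 / 453 = 6.42


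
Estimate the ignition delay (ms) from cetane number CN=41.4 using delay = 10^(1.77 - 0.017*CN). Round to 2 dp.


delay = 10^(1.77 - 0.017*CN)
Exponent = 1.77 - 0.017*41.4 = 1.0662
delay = 10^1.0662 = 11.65 ms


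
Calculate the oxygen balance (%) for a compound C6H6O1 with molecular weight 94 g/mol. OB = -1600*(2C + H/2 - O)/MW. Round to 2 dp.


OB = -1600 * (2C + H/2 - O) / MW
Inner = 2*6 + 6/2 - 1 = 14.00
OB = -1600 * 14.00 / 94 = -238.30%


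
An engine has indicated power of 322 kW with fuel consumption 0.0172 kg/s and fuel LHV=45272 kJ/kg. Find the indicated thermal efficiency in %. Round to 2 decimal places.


eta_ith = (IP / (mf * LHV)) * 100
Denominator = 0.0172 * 45272 = 778.6784 kW
eta_ith = (322 / 778.6784) * 100 = 41.35%


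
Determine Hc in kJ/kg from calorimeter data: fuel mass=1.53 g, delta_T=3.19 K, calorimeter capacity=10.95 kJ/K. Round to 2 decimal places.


Hc = C_cal * delta_T / m_fuel
Q_released = 10.95 * 3.19 = 34.9305 kJ
m_fuel = 1.53 g = 1.53/1000 kg = 0.001530 kg
Hc = 34.9305 / 0.001530 = 22830.39 kJ/kg


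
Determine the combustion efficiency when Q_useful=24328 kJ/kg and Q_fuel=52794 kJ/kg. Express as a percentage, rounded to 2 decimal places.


Efficiency = (Q_useful / Q_fuel) * 100
Efficiency = (24328 / 52794) * 100
Efficiency = 0.4608 * 100 = 46.08%


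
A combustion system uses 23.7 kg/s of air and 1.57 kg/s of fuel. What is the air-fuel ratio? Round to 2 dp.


AFR = m_air / m_fuel
AFR = 23.7 / 1.57 = 15.10


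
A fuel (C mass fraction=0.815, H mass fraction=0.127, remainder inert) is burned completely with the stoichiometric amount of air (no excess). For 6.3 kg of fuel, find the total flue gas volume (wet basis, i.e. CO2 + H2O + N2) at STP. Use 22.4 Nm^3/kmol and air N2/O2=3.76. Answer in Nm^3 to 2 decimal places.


Per kg fuel: CO2 = (C/12 kmol)*22.4 = (0.815/12)*22.4 = 1.52133 Nm^3
Per kg fuel: H2O = (H/2 kmol)*22.4 = (0.127/2)*22.4 = 1.42240 Nm^3
O2 needed per kg fuel = C/12 + H/4 = 0.815/12 + 0.127/4 = 0.09966667 kmol
Per kg fuel: N2 = O2*3.76*22.4 = 0.09966667*3.76*22.4 = 8.39433 Nm^3
Total per kg = 1.52133 + 1.42240 + 8.39433 = 11.33806 Nm^3
Total = 11.33806 * 6.3 = 71.43 Nm^3


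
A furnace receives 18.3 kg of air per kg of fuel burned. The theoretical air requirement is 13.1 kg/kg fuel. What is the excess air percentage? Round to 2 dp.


Excess air = actual - stoichiometric = 18.3 - 13.1 = 5.20 kg/kg fuel
Excess air % = (excess / stoich) * 100 = (5.20 / 13.1) * 100 = 39.69%


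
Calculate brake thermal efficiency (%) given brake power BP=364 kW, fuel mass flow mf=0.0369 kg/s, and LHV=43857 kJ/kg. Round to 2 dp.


eta_BTE = (BP / (mf * LHV)) * 100
Denominator = 0.0369 * 43857 = 1618.3233 kW
eta_BTE = (364 / 1618.3233) * 100 = 22.49%


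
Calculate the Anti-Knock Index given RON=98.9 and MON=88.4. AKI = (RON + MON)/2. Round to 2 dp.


AKI = (RON + MON) / 2
AKI = (98.9 + 88.4) / 2
AKI = 187.3 / 2 = 93.65


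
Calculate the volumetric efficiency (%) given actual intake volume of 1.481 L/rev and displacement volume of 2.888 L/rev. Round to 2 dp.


eta_v = (V_actual / V_disp) * 100
Ratio = 1.481 / 2.888 = 0.5128
eta_v = 0.5128 * 100 = 51.28%


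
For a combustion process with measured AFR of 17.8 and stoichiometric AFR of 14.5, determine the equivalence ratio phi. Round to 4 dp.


phi = AFR_stoich / AFR_actual
phi = 14.5 / 17.8 = 0.8146


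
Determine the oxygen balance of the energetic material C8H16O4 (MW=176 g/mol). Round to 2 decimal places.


OB = -1600 * (2C + H/2 - O) / MW
Inner = 2*8 + 16/2 - 4 = 20.00
OB = -1600 * 20.00 / 176 = -181.82%


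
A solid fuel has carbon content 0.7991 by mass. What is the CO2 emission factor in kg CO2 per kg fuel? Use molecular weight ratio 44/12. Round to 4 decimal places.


EF = C_frac * (M_CO2 / M_C)
EF = 0.7991 * (44/12)
EF = 0.7991 * 3.666667 = 2.9300 kg_CO2/kg_fuel


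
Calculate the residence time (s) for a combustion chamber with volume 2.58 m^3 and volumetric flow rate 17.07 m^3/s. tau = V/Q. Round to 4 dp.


tau = V / Q_flow
tau = 2.58 / 17.07 = 0.1511 s


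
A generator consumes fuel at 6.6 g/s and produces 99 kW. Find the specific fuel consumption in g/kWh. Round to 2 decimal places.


SFC = (mf / BP) * 3600
Rate = 6.6 / 99 = 0.066667 g/(s*kW)
SFC = 0.066667 * 3600 = 240.00 g/kWh


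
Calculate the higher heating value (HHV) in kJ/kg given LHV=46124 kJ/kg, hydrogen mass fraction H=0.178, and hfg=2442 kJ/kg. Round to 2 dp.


HHV = LHV + hfg * 9 * H
Water addition = 2442 * 9 * 0.178 = 3912.084 kJ/kg
HHV = 46124 + 3912.084 = 50036.08 kJ/kg


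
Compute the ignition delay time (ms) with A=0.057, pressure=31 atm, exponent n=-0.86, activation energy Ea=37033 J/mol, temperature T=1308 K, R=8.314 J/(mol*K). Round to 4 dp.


tau = A * P^n * exp(Ea/(R*T))
P^n = 31^(-0.86) = 0.05217097
Ea/(R*T) = 37033/(8.314*1308) = 3.405424
exp(Ea/(R*T)) = 30.127052
tau = 0.057 * 0.05217097 * 30.127052 = 0.0896 ms


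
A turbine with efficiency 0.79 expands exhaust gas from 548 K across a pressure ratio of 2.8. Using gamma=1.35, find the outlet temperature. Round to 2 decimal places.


T_out = T_in * (1 - eta * (1 - PR^(-(gamma-1)/gamma)))
Exponent = -(1.35-1)/1.35 = -0.25925926
PR^exp = 2.8^(-0.25925926) = 0.76572026
Factor = 1 - 0.79*(1 - 0.76572026) = 0.81491901
T_out = 548 * 0.81491901 = 446.58 K


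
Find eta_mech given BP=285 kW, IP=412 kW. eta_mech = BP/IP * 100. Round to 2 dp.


eta_mech = (BP / IP) * 100
Ratio = 285 / 412 = 0.6917
eta_mech = 0.6917 * 100 = 69.17%


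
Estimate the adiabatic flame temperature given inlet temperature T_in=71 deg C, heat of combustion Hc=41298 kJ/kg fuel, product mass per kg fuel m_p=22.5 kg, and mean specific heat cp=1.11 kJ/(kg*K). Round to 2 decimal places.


T_ad = T_in + Hc / (m_p * cp)
Denominator = 22.5 * 1.11 = 24.9750
Temperature rise = 41298 / 24.9750 = 1653.57 K
T_ad = 71 + 1653.57 = 1724.57 deg C


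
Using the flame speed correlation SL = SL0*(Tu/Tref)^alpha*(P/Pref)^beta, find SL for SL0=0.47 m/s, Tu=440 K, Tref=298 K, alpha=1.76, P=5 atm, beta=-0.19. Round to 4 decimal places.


SL = SL0 * (Tu/Tref)^alpha * (P/Pref)^beta
T ratio = 440/298 = 1.47651007
(T ratio)^alpha = 1.47651007^1.76 = 1.985437
(P/Pref)^beta = 5^(-0.19) = 0.736539
SL = 0.47 * 1.985437 * 0.736539 = 0.6873 m/s


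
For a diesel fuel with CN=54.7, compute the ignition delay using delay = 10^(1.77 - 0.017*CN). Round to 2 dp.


delay = 10^(1.77 - 0.017*CN)
Exponent = 1.77 - 0.017*54.7 = 0.8401
delay = 10^0.8401 = 6.92 ms


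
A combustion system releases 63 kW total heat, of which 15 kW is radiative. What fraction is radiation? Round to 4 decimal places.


f_rad = Q_rad / Q_total
f_rad = 15 / 63 = 0.2381


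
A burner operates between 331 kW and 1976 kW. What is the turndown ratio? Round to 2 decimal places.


TDR = Q_max / Q_min
TDR = 1976 / 331 = 5.97


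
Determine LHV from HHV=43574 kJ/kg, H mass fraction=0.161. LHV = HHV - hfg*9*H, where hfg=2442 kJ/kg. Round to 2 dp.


LHV = HHV - hfg * 9 * H
Water correction = 2442 * 9 * 0.161 = 3538.458 kJ/kg
LHV = 43574 - 3538.458 = 40035.54 kJ/kg


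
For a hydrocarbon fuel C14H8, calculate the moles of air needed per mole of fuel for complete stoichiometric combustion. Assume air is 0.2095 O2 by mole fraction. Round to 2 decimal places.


Balanced combustion: C14H8 + 16 O2 -> 14 CO2 + 4 H2O
O2 needed = C + H/4 = 14 + 8/4 = 16.00 moles
Air moles = O2 / 0.2095 = 16.00 / 0.2095 = 76.37 moles air


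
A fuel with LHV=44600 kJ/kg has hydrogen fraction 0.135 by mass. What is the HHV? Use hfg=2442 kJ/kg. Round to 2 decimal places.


HHV = LHV + hfg * 9 * H
Water addition = 2442 * 9 * 0.135 = 2967.030 kJ/kg
HHV = 44600 + 2967.030 = 47567.03 kJ/kg


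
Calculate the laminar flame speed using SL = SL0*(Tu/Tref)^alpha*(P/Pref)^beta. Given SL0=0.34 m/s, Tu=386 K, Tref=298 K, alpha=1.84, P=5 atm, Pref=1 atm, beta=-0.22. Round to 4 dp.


SL = SL0 * (Tu/Tref)^alpha * (P/Pref)^beta
T ratio = 386/298 = 1.29530201
(T ratio)^alpha = 1.29530201^1.84 = 1.609766
(P/Pref)^beta = 5^(-0.22) = 0.701821
SL = 0.34 * 1.609766 * 0.701821 = 0.3841 m/s


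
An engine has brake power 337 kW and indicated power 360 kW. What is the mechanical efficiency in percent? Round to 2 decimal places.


eta_mech = (BP / IP) * 100
Ratio = 337 / 360 = 0.9361
eta_mech = 0.9361 * 100 = 93.61%


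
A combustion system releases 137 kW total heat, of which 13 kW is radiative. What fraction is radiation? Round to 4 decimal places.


f_rad = Q_rad / Q_total
f_rad = 13 / 137 = 0.0949


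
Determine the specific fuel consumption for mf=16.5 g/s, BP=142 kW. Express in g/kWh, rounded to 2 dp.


SFC = (mf / BP) * 3600
Rate = 16.5 / 142 = 0.116197 g/(s*kW)
SFC = 0.116197 * 3600 = 418.31 g/kWh


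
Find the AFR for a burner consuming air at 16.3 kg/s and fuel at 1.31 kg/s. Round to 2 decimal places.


AFR = m_air / m_fuel
AFR = 16.3 / 1.31 = 12.44


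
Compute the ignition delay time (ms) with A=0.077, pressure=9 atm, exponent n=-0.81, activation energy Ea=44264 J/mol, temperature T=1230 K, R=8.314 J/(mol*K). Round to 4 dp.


tau = A * P^n * exp(Ea/(R*T))
P^n = 9^(-0.81) = 0.16867999
Ea/(R*T) = 44264/(8.314*1230) = 4.328481
exp(Ea/(R*T)) = 75.829022
tau = 0.077 * 0.16867999 * 75.829022 = 0.9849 ms


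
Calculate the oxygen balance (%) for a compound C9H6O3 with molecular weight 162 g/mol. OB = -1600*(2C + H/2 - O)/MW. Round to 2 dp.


OB = -1600 * (2C + H/2 - O) / MW
Inner = 2*9 + 6/2 - 3 = 18.00
OB = -1600 * 18.00 / 162 = -177.78%


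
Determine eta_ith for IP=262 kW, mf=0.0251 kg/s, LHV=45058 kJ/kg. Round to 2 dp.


eta_ith = (IP / (mf * LHV)) * 100
Denominator = 0.0251 * 45058 = 1130.9558 kW
eta_ith = (262 / 1130.9558) * 100 = 23.17%


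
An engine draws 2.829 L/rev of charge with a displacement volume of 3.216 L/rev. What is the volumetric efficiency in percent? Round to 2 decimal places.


eta_v = (V_actual / V_disp) * 100
Ratio = 2.829 / 3.216 = 0.8797
eta_v = 0.8797 * 100 = 87.97%


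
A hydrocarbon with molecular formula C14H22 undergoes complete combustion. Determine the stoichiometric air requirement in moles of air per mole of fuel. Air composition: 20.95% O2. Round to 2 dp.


Balanced combustion: C14H22 + 19.5 O2 -> 14 CO2 + 11 H2O
O2 needed = C + H/4 = 14 + 22/4 = 19.50 moles
Air moles = O2 / 0.2095 = 19.50 / 0.2095 = 93.08 moles air


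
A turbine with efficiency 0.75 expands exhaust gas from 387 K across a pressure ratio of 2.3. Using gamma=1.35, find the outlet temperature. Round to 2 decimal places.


T_out = T_in * (1 - eta * (1 - PR^(-(gamma-1)/gamma)))
Exponent = -(1.35-1)/1.35 = -0.25925926
PR^exp = 2.3^(-0.25925926) = 0.80578413
Factor = 1 - 0.75*(1 - 0.80578413) = 0.85433810
T_out = 387 * 0.85433810 = 330.63 K


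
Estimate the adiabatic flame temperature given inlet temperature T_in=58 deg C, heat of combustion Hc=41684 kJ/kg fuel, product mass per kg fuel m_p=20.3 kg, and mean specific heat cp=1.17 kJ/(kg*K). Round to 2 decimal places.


T_ad = T_in + Hc / (m_p * cp)
Denominator = 20.3 * 1.17 = 23.7510
Temperature rise = 41684 / 23.7510 = 1755.04 K
T_ad = 58 + 1755.04 = 1813.04 deg C


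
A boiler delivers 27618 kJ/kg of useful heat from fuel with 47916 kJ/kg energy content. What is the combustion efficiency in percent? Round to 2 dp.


Efficiency = (Q_useful / Q_fuel) * 100
Efficiency = (27618 / 47916) * 100
Efficiency = 0.5764 * 100 = 57.64%


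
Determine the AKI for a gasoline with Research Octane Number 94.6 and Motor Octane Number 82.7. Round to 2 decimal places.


AKI = (RON + MON) / 2
AKI = (94.6 + 82.7) / 2
AKI = 177.3 / 2 = 88.65


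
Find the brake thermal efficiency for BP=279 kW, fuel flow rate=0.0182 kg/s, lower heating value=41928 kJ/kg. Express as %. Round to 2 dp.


eta_BTE = (BP / (mf * LHV)) * 100
Denominator = 0.0182 * 41928 = 763.0896 kW
eta_BTE = (279 / 763.0896) * 100 = 36.56%


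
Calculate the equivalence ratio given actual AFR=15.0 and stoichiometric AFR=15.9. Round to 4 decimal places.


phi = AFR_stoich / AFR_actual
phi = 15.9 / 15.0 = 1.0600


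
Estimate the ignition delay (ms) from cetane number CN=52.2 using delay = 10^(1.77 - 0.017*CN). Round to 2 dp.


delay = 10^(1.77 - 0.017*CN)
Exponent = 1.77 - 0.017*52.2 = 0.8826
delay = 10^0.8826 = 7.63 ms


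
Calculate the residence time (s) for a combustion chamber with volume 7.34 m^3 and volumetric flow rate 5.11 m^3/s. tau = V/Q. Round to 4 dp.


tau = V / Q_flow
tau = 7.34 / 5.11 = 1.4364 s


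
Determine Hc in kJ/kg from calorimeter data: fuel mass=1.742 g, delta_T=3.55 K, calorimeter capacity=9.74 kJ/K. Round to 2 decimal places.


Hc = C_cal * delta_T / m_fuel
Q_released = 9.74 * 3.55 = 34.5770 kJ
m_fuel = 1.742 g = 1.742/1000 kg = 0.001742 kg
Hc = 34.5770 / 0.001742 = 19849.02 kJ/kg


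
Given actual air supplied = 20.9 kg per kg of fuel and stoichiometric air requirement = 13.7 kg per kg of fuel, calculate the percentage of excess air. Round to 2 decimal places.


Excess air = actual - stoichiometric = 20.9 - 13.7 = 7.20 kg/kg fuel
Excess air % = (excess / stoich) * 100 = (7.20 / 13.7) * 100 = 52.55%


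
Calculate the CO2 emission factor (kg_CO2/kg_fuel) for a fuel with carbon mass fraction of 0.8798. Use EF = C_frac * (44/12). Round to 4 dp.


EF = C_frac * (M_CO2 / M_C)
EF = 0.8798 * (44/12)
EF = 0.8798 * 3.666667 = 3.2259 kg_CO2/kg_fuel


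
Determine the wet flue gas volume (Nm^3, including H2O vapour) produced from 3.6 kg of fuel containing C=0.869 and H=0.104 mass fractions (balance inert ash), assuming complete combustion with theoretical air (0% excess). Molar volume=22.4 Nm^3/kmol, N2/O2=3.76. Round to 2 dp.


Per kg fuel: CO2 = (C/12 kmol)*22.4 = (0.869/12)*22.4 = 1.62213 Nm^3
Per kg fuel: H2O = (H/2 kmol)*22.4 = (0.104/2)*22.4 = 1.16480 Nm^3
O2 needed per kg fuel = C/12 + H/4 = 0.869/12 + 0.104/4 = 0.09841667 kmol
Per kg fuel: N2 = O2*3.76*22.4 = 0.09841667*3.76*22.4 = 8.28905 Nm^3
Total per kg = 1.62213 + 1.16480 + 8.28905 = 11.07598 Nm^3
Total = 11.07598 * 3.6 = 39.87 Nm^3


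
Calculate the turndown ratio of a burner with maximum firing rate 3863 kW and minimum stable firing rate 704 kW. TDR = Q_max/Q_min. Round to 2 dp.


TDR = Q_max / Q_min
TDR = 3863 / 704 = 5.49


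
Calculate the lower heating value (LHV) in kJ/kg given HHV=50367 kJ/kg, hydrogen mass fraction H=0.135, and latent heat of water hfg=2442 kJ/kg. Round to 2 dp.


LHV = HHV - hfg * 9 * H
Water correction = 2442 * 9 * 0.135 = 2967.030 kJ/kg
LHV = 50367 - 2967.030 = 47399.97 kJ/kg


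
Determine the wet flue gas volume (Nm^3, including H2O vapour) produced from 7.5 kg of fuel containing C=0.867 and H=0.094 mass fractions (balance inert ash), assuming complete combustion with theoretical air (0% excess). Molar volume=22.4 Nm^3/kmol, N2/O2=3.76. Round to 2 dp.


Per kg fuel: CO2 = (C/12 kmol)*22.4 = (0.867/12)*22.4 = 1.61840 Nm^3
Per kg fuel: H2O = (H/2 kmol)*22.4 = (0.094/2)*22.4 = 1.05280 Nm^3
O2 needed per kg fuel = C/12 + H/4 = 0.867/12 + 0.094/4 = 0.09575000 kmol
Per kg fuel: N2 = O2*3.76*22.4 = 0.09575000*3.76*22.4 = 8.06445 Nm^3
Total per kg = 1.61840 + 1.05280 + 8.06445 = 10.73565 Nm^3
Total = 10.73565 * 7.5 = 80.52 Nm^3


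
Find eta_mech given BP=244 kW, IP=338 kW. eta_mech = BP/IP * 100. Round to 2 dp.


eta_mech = (BP / IP) * 100
Ratio = 244 / 338 = 0.7219
eta_mech = 0.7219 * 100 = 72.19%


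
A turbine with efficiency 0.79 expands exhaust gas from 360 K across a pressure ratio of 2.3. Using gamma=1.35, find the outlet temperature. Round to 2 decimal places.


T_out = T_in * (1 - eta * (1 - PR^(-(gamma-1)/gamma)))
Exponent = -(1.35-1)/1.35 = -0.25925926
PR^exp = 2.3^(-0.25925926) = 0.80578413
Factor = 1 - 0.79*(1 - 0.80578413) = 0.84656946
T_out = 360 * 0.84656946 = 304.77 K


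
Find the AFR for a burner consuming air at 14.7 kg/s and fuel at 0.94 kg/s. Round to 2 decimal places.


AFR = m_air / m_fuel
AFR = 14.7 / 0.94 = 15.64


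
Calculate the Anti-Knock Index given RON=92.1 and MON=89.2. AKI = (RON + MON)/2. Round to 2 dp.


AKI = (RON + MON) / 2
AKI = (92.1 + 89.2) / 2
AKI = 181.3 / 2 = 90.65


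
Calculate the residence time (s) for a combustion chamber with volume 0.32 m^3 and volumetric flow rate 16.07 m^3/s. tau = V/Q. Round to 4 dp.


tau = V / Q_flow
tau = 0.32 / 16.07 = 0.0199 s


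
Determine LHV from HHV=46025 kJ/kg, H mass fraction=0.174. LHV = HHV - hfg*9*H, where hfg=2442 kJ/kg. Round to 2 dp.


LHV = HHV - hfg * 9 * H
Water correction = 2442 * 9 * 0.174 = 3824.172 kJ/kg
LHV = 46025 - 3824.172 = 42200.83 kJ/kg


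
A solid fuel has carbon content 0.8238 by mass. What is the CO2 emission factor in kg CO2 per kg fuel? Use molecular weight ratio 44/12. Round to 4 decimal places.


EF = C_frac * (M_CO2 / M_C)
EF = 0.8238 * (44/12)
EF = 0.8238 * 3.666667 = 3.0206 kg_CO2/kg_fuel
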